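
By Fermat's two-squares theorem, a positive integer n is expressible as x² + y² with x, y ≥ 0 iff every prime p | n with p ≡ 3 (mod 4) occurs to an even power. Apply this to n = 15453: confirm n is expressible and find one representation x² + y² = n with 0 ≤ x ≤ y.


Step 1: Factor n = 15453 = 3^2 · 17 · 101.
Step 2: Check the mod-4 condition on each prime factor: 3 ≡ 3 (mod 4), exponent 2 (must be even); 17 ≡ 1 (mod 4), exponent 1; 101 ≡ 1 (mod 4), exponent 1.
All primes ≡ 3 (mod 4) appear to even exponent (or don't appear), so by the two-squares theorem n IS expressible as a sum of two squares.
Step 3: Build a representation. Group n = k² · m with k = 3 and m = 17 · 101 = 1717 (a product of primes ≡ 1 (mod 4)); a representation of m scales to one of n via (k·x)² + (k·y)² = k²(x² + y²). Each prime p ≡ 1 (mod 4) is itself a sum of two squares; find a² by testing p − a² for a perfect square:
  17: 17 − 1² = 16 = 4² ⇒ 17 = 1² + 4².
  101: 101 − 1² = 100 = 10² ⇒ 101 = 1² + 10².
  Combine using the Brahmagupta–Fibonacci identity (a² + b²)(c² + d²) = (ac − bd)² + (ad + bc)² = (ac + bd)² + (ad − bc)²:
  17 · 101 = 1717: from (1² + 4²)(1² + 10²), take (1·1 − 4·10, 1·10 + 4·1) = (1 − 40, 10 + 4) = (-39, 14); dropping signs (only squares matter) gives (39, 14); check 39² + 14² = 1521 + 196 = 1717 ✓.
  Scale by k = 3: (3·39, 3·14) = (117, 42).
Step 4: Order so x ≤ y and verify: 42² + 117² = 1764 + 13689 = 15453 = n. ✓

n = 15453 = 42² + 117² (one valid representation with x ≤ y).


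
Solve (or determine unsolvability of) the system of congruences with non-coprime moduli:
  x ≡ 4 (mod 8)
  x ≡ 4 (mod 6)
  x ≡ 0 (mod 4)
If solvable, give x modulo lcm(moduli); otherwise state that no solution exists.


Moduli 8, 6, 4 are not pairwise coprime, so CRT works modulo lcm(m_i) when all pairwise compatibility conditions hold.
Pairwise compatibility: gcd(m_i, m_j) must divide a_i - a_j for every pair.
Merge one congruence at a time:
  Start: x ≡ 4 (mod 8).
  Combine with x ≡ 4 (mod 6): gcd(8, 6) = 2; 4 - 4 = 0, which IS divisible by 2, so compatible.
    Write x = 4 + 8·t and substitute into x ≡ 4 (mod 6): 8·t ≡ 4 − 4 = 0 (mod 6).
    Divide the congruence (and modulus) by g = 2: 4·t ≡ 0 (mod 3).
    Reduce coefficients mod 3: 1·t ≡ 0 (mod 3).
    So t ≡ 0 (mod 3).
    Then x = 4 + 8·0 = 4, valid modulo lcm(8, 6) = 24: x ≡ 4 (mod 24).
  Combine with x ≡ 0 (mod 4): gcd(24, 4) = 4; 0 - 4 = -4, which IS divisible by 4, so compatible.
    Write x = 4 + 24·t and substitute into x ≡ 0 (mod 4): 24·t ≡ 0 − 4 = -4 (mod 4).
    Divide the congruence (and modulus) by g = 4: 6·t ≡ -1 (mod 1).
    Modulo 1 every t works; take t = 0.
    Then x = 4 + 24·0 = 4, valid modulo lcm(24, 4) = 24: x ≡ 4 (mod 24).
Verify: 4 mod 8 = 4, 4 mod 6 = 4, 4 mod 4 = 0.

x ≡ 4 (mod 24).


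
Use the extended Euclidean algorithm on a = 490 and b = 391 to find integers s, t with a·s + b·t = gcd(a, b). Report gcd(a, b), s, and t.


Euclidean algorithm on (490, 391) — divide until remainder is 0:
  490 = 1 · 391 + 99
  391 = 3 · 99 + 94
  99 = 1 · 94 + 5
  94 = 18 · 5 + 4
  5 = 1 · 4 + 1
  4 = 4 · 1 + 0
gcd(490, 391) = 1.
Track Bezout coefficients alongside the remainders: start with r₀ = 490 = a·1 + b·0 (s = 1, t = 0) and r₁ = 391 = a·0 + b·1 (s = 0, t = 1); each new remainder r_{k+1} = r_{k-1} − q_k·r_k inherits s_{k+1} = s_{k-1} − q_k·s_k, t_{k+1} = t_{k-1} − q_k·t_k, so r_k = a·s_k + b·t_k at every step:
  q = 1: r = 99, s = 1 − 1·0 = 1, t = 0 − 1·1 = -1  (check: 490·1 + 391·(-1) = 99)
  q = 3: r = 94, s = 0 − 3·1 = -3, t = 1 − 3·(-1) = 4  (check: 490·(-3) + 391·4 = 94)
  q = 1: r = 5, s = 1 − 1·(-3) = 4, t = -1 − 1·4 = -5  (check: 490·4 + 391·(-5) = 5)
  q = 18: r = 4, s = -3 − 18·4 = -75, t = 4 − 18·(-5) = 94  (check: 490·(-75) + 391·94 = 4)
  q = 1: r = 1, s = 4 − 1·(-75) = 79, t = -5 − 1·94 = -99  (check: 490·79 + 391·(-99) = 1)
The row with r = 1 (the gcd) gives the Bezout coefficients s = 79, t = -99.
Result: 490 · (79) + 391 · (-99) = 1.

gcd(490, 391) = 1; s = 79, t = -99 (check: 490·79 + 391·(-99) = 1).


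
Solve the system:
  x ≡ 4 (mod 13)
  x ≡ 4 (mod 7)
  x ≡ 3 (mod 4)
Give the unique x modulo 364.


Moduli 13, 7, 4 are pairwise coprime; by CRT there is a unique solution modulo M = 13 · 7 · 4 = 364.
Solve pairwise, accumulating the modulus:
  Start with x ≡ 4 (mod 13).
  Combine with x ≡ 4 (mod 7): since gcd(13, 7) = 1, we get a unique residue mod 91.
    Write x = 4 + 13·t and substitute into x ≡ 4 (mod 7): 13·t ≡ 4 − 4 = 0 (mod 7).
    Reduce coefficients mod 7: 6·t ≡ 0 (mod 7).
    The inverse of 6 mod 7 is 6 (since 6·6 = 36 = 5·7 + 1), so t ≡ 6·0 = 0 ≡ 0 (mod 7).
    Then x = 4 + 13·0 = 4, valid modulo lcm(13, 7) = 91: x ≡ 4 (mod 91).
  Combine with x ≡ 3 (mod 4): since gcd(91, 4) = 1, we get a unique residue mod 364.
    Write x = 4 + 91·t and substitute into x ≡ 3 (mod 4): 91·t ≡ 3 − 4 = -1 (mod 4).
    Reduce coefficients mod 4: 3·t ≡ 3 (mod 4).
    The inverse of 3 mod 4 is 3 (since 3·3 = 9 = 2·4 + 1), so t ≡ 3·3 = 9 ≡ 1 (mod 4).
    Then x = 4 + 91·1 = 95, valid modulo lcm(91, 4) = 364: x ≡ 95 (mod 364).
Verify: 95 mod 13 = 4 ✓, 95 mod 7 = 4 ✓, 95 mod 4 = 3 ✓.

x ≡ 95 (mod 364).


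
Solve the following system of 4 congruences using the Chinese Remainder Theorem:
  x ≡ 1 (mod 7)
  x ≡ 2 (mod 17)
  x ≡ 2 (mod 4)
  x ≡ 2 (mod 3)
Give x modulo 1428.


Product of moduli M = 7 · 17 · 4 · 3 = 1428.
Merge one congruence at a time:
  Start: x ≡ 1 (mod 7).
  Combine with x ≡ 2 (mod 17); new modulus lcm = 119.
    Write x = 1 + 7·t and substitute into x ≡ 2 (mod 17): 7·t ≡ 2 − 1 = 1 (mod 17).
    The inverse of 7 mod 17 is 5 (since 7·5 = 35 = 2·17 + 1), so t ≡ 5·1 = 5 ≡ 5 (mod 17).
    Then x = 1 + 7·5 = 36, valid modulo lcm(7, 17) = 119: x ≡ 36 (mod 119).
  Combine with x ≡ 2 (mod 4); new modulus lcm = 476.
    Write x = 36 + 119·t and substitute into x ≡ 2 (mod 4): 119·t ≡ 2 − 36 = -34 (mod 4).
    Reduce coefficients mod 4: 3·t ≡ 2 (mod 4).
    The inverse of 3 mod 4 is 3 (since 3·3 = 9 = 2·4 + 1), so t ≡ 3·2 = 6 ≡ 2 (mod 4).
    Then x = 36 + 119·2 = 274, valid modulo lcm(119, 4) = 476: x ≡ 274 (mod 476).
  Combine with x ≡ 2 (mod 3); new modulus lcm = 1428.
    Write x = 274 + 476·t and substitute into x ≡ 2 (mod 3): 476·t ≡ 2 − 274 = -272 (mod 3).
    Reduce coefficients mod 3: 2·t ≡ 1 (mod 3).
    The inverse of 2 mod 3 is 2 (since 2·2 = 4 = 1·3 + 1), so t ≡ 2·1 = 2 ≡ 2 (mod 3).
    Then x = 274 + 476·2 = 1226, valid modulo lcm(476, 3) = 1428: x ≡ 1226 (mod 1428).
Verify against each original: 1226 mod 7 = 1, 1226 mod 17 = 2, 1226 mod 4 = 2, 1226 mod 3 = 2.

x ≡ 1226 (mod 1428).


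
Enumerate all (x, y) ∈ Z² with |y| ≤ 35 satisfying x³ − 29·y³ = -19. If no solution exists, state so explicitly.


The equation is x³ - 29y³ = -19. For fixed y, x³ = 29·y³ − 19, so a solution requires the RHS to be a perfect cube.
Strategy: iterate y from -35 to 35, compute RHS = 29·y³ − 19, and check whether it is a (positive or negative) perfect cube.
Check small values of y:
  y = 0: RHS = -19 is not a perfect cube.
  y = 1: RHS = 10 is not a perfect cube.
  y = -1: RHS = -48 is not a perfect cube.
  y = 2: RHS = 213 is not a perfect cube.
  y = -2: RHS = -251 is not a perfect cube.
  y = 3: RHS = 764 is not a perfect cube.
  y = -3: RHS = -802 is not a perfect cube.
Continuing the search up to |y| = 35 finds no solutions either.
No (x, y) in the scanned range satisfies the equation.

No integer solutions with |y| ≤ 35.


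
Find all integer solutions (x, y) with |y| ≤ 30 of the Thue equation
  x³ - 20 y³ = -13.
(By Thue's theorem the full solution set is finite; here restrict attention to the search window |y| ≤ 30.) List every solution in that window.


The equation is x³ - 20y³ = -13. For fixed y, x³ = 20·y³ − 13, so a solution requires the RHS to be a perfect cube.
Strategy: iterate y from -30 to 30, compute RHS = 20·y³ − 13, and check whether it is a (positive or negative) perfect cube.
Check small values of y:
  y = 0: RHS = -13 is not a perfect cube.
  y = 1: RHS = 7 is not a perfect cube.
  y = -1: RHS = -33 is not a perfect cube.
  y = 2: RHS = 147 is not a perfect cube.
  y = -2: RHS = -173 is not a perfect cube.
  y = 3: RHS = 527 is not a perfect cube.
  y = -3: RHS = -553 is not a perfect cube.
Continuing the search up to |y| = 30 finds no solutions either.
No (x, y) in the scanned range satisfies the equation.

No integer solutions with |y| ≤ 30.


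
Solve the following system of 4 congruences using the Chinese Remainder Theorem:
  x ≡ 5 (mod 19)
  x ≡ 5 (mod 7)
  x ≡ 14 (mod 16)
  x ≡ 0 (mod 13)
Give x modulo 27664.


Product of moduli M = 19 · 7 · 16 · 13 = 27664.
Merge one congruence at a time:
  Start: x ≡ 5 (mod 19).
  Combine with x ≡ 5 (mod 7); new modulus lcm = 133.
    Write x = 5 + 19·t and substitute into x ≡ 5 (mod 7): 19·t ≡ 5 − 5 = 0 (mod 7).
    Reduce coefficients mod 7: 5·t ≡ 0 (mod 7).
    The inverse of 5 mod 7 is 3 (since 5·3 = 15 = 2·7 + 1), so t ≡ 3·0 = 0 ≡ 0 (mod 7).
    Then x = 5 + 19·0 = 5, valid modulo lcm(19, 7) = 133: x ≡ 5 (mod 133).
  Combine with x ≡ 14 (mod 16); new modulus lcm = 2128.
    Write x = 5 + 133·t and substitute into x ≡ 14 (mod 16): 133·t ≡ 14 − 5 = 9 (mod 16).
    Reduce coefficients mod 16: 5·t ≡ 9 (mod 16).
    The inverse of 5 mod 16 is 13 (since 5·13 = 65 = 4·16 + 1), so t ≡ 13·9 = 117 ≡ 5 (mod 16).
    Then x = 5 + 133·5 = 670, valid modulo lcm(133, 16) = 2128: x ≡ 670 (mod 2128).
  Combine with x ≡ 0 (mod 13); new modulus lcm = 27664.
    Write x = 670 + 2128·t and substitute into x ≡ 0 (mod 13): 2128·t ≡ 0 − 670 = -670 (mod 13).
    Reduce coefficients mod 13: 9·t ≡ 6 (mod 13).
    The inverse of 9 mod 13 is 3 (since 9·3 = 27 = 2·13 + 1), so t ≡ 3·6 = 18 ≡ 5 (mod 13).
    Then x = 670 + 2128·5 = 11310, valid modulo lcm(2128, 13) = 27664: x ≡ 11310 (mod 27664).
Verify against each original: 11310 mod 19 = 5, 11310 mod 7 = 5, 11310 mod 16 = 14, 11310 mod 13 = 0.

x ≡ 11310 (mod 27664).


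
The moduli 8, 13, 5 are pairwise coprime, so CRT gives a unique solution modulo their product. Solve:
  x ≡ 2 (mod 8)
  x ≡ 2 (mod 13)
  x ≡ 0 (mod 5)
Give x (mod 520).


Moduli 8, 13, 5 are pairwise coprime; by CRT there is a unique solution modulo M = 8 · 13 · 5 = 520.
Solve pairwise, accumulating the modulus:
  Start with x ≡ 2 (mod 8).
  Combine with x ≡ 2 (mod 13): since gcd(8, 13) = 1, we get a unique residue mod 104.
    Write x = 2 + 8·t and substitute into x ≡ 2 (mod 13): 8·t ≡ 2 − 2 = 0 (mod 13).
    The inverse of 8 mod 13 is 5 (since 8·5 = 40 = 3·13 + 1), so t ≡ 5·0 = 0 ≡ 0 (mod 13).
    Then x = 2 + 8·0 = 2, valid modulo lcm(8, 13) = 104: x ≡ 2 (mod 104).
  Combine with x ≡ 0 (mod 5): since gcd(104, 5) = 1, we get a unique residue mod 520.
    Write x = 2 + 104·t and substitute into x ≡ 0 (mod 5): 104·t ≡ 0 − 2 = -2 (mod 5).
    Reduce coefficients mod 5: 4·t ≡ 3 (mod 5).
    The inverse of 4 mod 5 is 4 (since 4·4 = 16 = 3·5 + 1), so t ≡ 4·3 = 12 ≡ 2 (mod 5).
    Then x = 2 + 104·2 = 210, valid modulo lcm(104, 5) = 520: x ≡ 210 (mod 520).
Verify: 210 mod 8 = 2 ✓, 210 mod 13 = 2 ✓, 210 mod 5 = 0 ✓.

x ≡ 210 (mod 520).


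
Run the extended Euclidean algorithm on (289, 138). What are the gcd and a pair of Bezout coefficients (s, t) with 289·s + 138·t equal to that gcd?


Euclidean algorithm on (289, 138) — divide until remainder is 0:
  289 = 2 · 138 + 13
  138 = 10 · 13 + 8
  13 = 1 · 8 + 5
  8 = 1 · 5 + 3
  5 = 1 · 3 + 2
  3 = 1 · 2 + 1
  2 = 2 · 1 + 0
gcd(289, 138) = 1.
Track Bezout coefficients alongside the remainders: start with r₀ = 289 = a·1 + b·0 (s = 1, t = 0) and r₁ = 138 = a·0 + b·1 (s = 0, t = 1); each new remainder r_{k+1} = r_{k-1} − q_k·r_k inherits s_{k+1} = s_{k-1} − q_k·s_k, t_{k+1} = t_{k-1} − q_k·t_k, so r_k = a·s_k + b·t_k at every step:
  q = 2: r = 13, s = 1 − 2·0 = 1, t = 0 − 2·1 = -2  (check: 289·1 + 138·(-2) = 13)
  q = 10: r = 8, s = 0 − 10·1 = -10, t = 1 − 10·(-2) = 21  (check: 289·(-10) + 138·21 = 8)
  q = 1: r = 5, s = 1 − 1·(-10) = 11, t = -2 − 1·21 = -23  (check: 289·11 + 138·(-23) = 5)
  q = 1: r = 3, s = -10 − 1·11 = -21, t = 21 − 1·(-23) = 44  (check: 289·(-21) + 138·44 = 3)
  q = 1: r = 2, s = 11 − 1·(-21) = 32, t = -23 − 1·44 = -67  (check: 289·32 + 138·(-67) = 2)
  q = 1: r = 1, s = -21 − 1·32 = -53, t = 44 − 1·(-67) = 111  (check: 289·(-53) + 138·111 = 1)
The row with r = 1 (the gcd) gives the Bezout coefficients s = -53, t = 111.
Result: 289 · (-53) + 138 · (111) = 1.

gcd(289, 138) = 1; s = -53, t = 111 (check: 289·(-53) + 138·111 = 1).


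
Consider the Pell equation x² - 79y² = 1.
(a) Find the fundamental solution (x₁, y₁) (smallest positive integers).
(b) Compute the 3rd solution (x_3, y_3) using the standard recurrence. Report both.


Step 1: Find the fundamental solution (x₁, y₁) of x² - 79y² = 1.
  Expand √79 as a continued fraction. a₀ = ⌊√79⌋ = 8; iterate m_{k+1} = d_k·a_k − m_k, d_{k+1} = (79 − m_{k+1}²)/d_k, a_{k+1} = ⌊(a₀ + m_{k+1})/d_{k+1}⌋ (starting m₀ = 0, d₀ = 1), with convergents p_k = a_k·p_{k-1} + p_{k-2}, q_k = a_k·q_{k-1} + q_{k-2} (p₋₁ = 1, q₋₁ = 0):
  k = 0: a₀ = 8; p₀/q₀ = 8/1; p₀² − 79·q₀² = 64 − 79 = -15.
  k = 1: m = 8, d = 15, a = ⌊(8 + 8)/15⌋ = 1; p/q = (1·8 + 1)/(1·1 + 0) = 9/1; p² − 79·q² = 81 − 79 = 2.
  k = 2: m = 7, d = 2, a = ⌊(8 + 7)/2⌋ = 7; p/q = (7·9 + 8)/(7·1 + 1) = 71/8; p² − 79·q² = 5041 − 5056 = -15.
  k = 3: m = 7, d = 15, a = ⌊(8 + 7)/15⌋ = 1; p/q = (1·71 + 9)/(1·8 + 1) = 80/9; p² − 79·q² = 6400 − 6399 = 1.
  The first convergent with p² − 79·q² = 1 gives the fundamental solution (x₁, y₁) = (80, 9).
Step 2: Apply the recurrence (x_{n+1}, y_{n+1}) = (x₁x_n + 79y₁y_n, x₁y_n + y₁x_n) repeatedly.
  From (x_1, y_1) = (80, 9): x_2 = 80·80 + 79·9·9 = 12799; y_2 = 80·9 + 9·80 = 1440.
  From (x_2, y_2) = (12799, 1440): x_3 = 80·12799 + 79·9·1440 = 2047760; y_3 = 80·1440 + 9·12799 = 230391.
Step 3: Verify x_3² - 79·y_3² = 4193321017600 - 4193321017599 = 1 (should be 1). ✓

(x_1, y_1) = (80, 9); (x_3, y_3) = (2047760, 230391).


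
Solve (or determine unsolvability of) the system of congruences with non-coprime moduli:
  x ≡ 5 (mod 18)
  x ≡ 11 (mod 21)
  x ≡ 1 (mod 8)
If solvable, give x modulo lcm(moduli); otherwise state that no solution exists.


Moduli 18, 21, 8 are not pairwise coprime, so CRT works modulo lcm(m_i) when all pairwise compatibility conditions hold.
Pairwise compatibility: gcd(m_i, m_j) must divide a_i - a_j for every pair.
Merge one congruence at a time:
  Start: x ≡ 5 (mod 18).
  Combine with x ≡ 11 (mod 21): gcd(18, 21) = 3; 11 - 5 = 6, which IS divisible by 3, so compatible.
    Write x = 5 + 18·t and substitute into x ≡ 11 (mod 21): 18·t ≡ 11 − 5 = 6 (mod 21).
    Divide the congruence (and modulus) by g = 3: 6·t ≡ 2 (mod 7).
    The inverse of 6 mod 7 is 6 (since 6·6 = 36 = 5·7 + 1), so t ≡ 6·2 = 12 ≡ 5 (mod 7).
    Then x = 5 + 18·5 = 95, valid modulo lcm(18, 21) = 126: x ≡ 95 (mod 126).
  Combine with x ≡ 1 (mod 8): gcd(126, 8) = 2; 1 - 95 = -94, which IS divisible by 2, so compatible.
    Write x = 95 + 126·t and substitute into x ≡ 1 (mod 8): 126·t ≡ 1 − 95 = -94 (mod 8).
    Divide the congruence (and modulus) by g = 2: 63·t ≡ -47 (mod 4).
    Reduce coefficients mod 4: 3·t ≡ 1 (mod 4).
    The inverse of 3 mod 4 is 3 (since 3·3 = 9 = 2·4 + 1), so t ≡ 3·1 = 3 ≡ 3 (mod 4).
    Then x = 95 + 126·3 = 473, valid modulo lcm(126, 8) = 504: x ≡ 473 (mod 504).
Verify: 473 mod 18 = 5, 473 mod 21 = 11, 473 mod 8 = 1.

x ≡ 473 (mod 504).


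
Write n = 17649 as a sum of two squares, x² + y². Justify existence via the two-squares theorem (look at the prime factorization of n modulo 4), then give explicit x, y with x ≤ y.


Step 1: Factor n = 17649 = 3^2 · 37 · 53.
Step 2: Check the mod-4 condition on each prime factor: 3 ≡ 3 (mod 4), exponent 2 (must be even); 37 ≡ 1 (mod 4), exponent 1; 53 ≡ 1 (mod 4), exponent 1.
All primes ≡ 3 (mod 4) appear to even exponent (or don't appear), so by the two-squares theorem n IS expressible as a sum of two squares.
Step 3: Build a representation. Group n = k² · m with k = 3 and m = 37 · 53 = 1961 (a product of primes ≡ 1 (mod 4)); a representation of m scales to one of n via (k·x)² + (k·y)² = k²(x² + y²). Each prime p ≡ 1 (mod 4) is itself a sum of two squares; find a² by testing p − a² for a perfect square:
  37: 37 − 1² = 36 = 6² ⇒ 37 = 1² + 6².
  53: 53 − 1² = 52, 53 − 2² = 49 = 7² ⇒ 53 = 2² + 7².
  Combine using the Brahmagupta–Fibonacci identity (a² + b²)(c² + d²) = (ac − bd)² + (ad + bc)² = (ac + bd)² + (ad − bc)²:
  37 · 53 = 1961: from (1² + 6²)(2² + 7²), take (1·2 − 6·7, 1·7 + 6·2) = (2 − 42, 7 + 12) = (-40, 19); dropping signs (only squares matter) gives (40, 19); check 40² + 19² = 1600 + 361 = 1961 ✓.
  Scale by k = 3: (3·40, 3·19) = (120, 57).
Step 4: Order so x ≤ y and verify: 57² + 120² = 3249 + 14400 = 17649 = n. ✓

n = 17649 = 57² + 120² (one valid representation with x ≤ y).


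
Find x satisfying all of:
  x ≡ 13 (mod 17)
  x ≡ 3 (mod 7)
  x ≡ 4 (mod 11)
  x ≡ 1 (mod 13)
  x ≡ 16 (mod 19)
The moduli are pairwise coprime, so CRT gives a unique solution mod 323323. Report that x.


Product of moduli M = 17 · 7 · 11 · 13 · 19 = 323323.
Merge one congruence at a time:
  Start: x ≡ 13 (mod 17).
  Combine with x ≡ 3 (mod 7); new modulus lcm = 119.
    Write x = 13 + 17·t and substitute into x ≡ 3 (mod 7): 17·t ≡ 3 − 13 = -10 (mod 7).
    Reduce coefficients mod 7: 3·t ≡ 4 (mod 7).
    The inverse of 3 mod 7 is 5 (since 3·5 = 15 = 2·7 + 1), so t ≡ 5·4 = 20 ≡ 6 (mod 7).
    Then x = 13 + 17·6 = 115, valid modulo lcm(17, 7) = 119: x ≡ 115 (mod 119).
  Combine with x ≡ 4 (mod 11); new modulus lcm = 1309.
    Write x = 115 + 119·t and substitute into x ≡ 4 (mod 11): 119·t ≡ 4 − 115 = -111 (mod 11).
    Reduce coefficients mod 11: 9·t ≡ 10 (mod 11).
    The inverse of 9 mod 11 is 5 (since 9·5 = 45 = 4·11 + 1), so t ≡ 5·10 = 50 ≡ 6 (mod 11).
    Then x = 115 + 119·6 = 829, valid modulo lcm(119, 11) = 1309: x ≡ 829 (mod 1309).
  Combine with x ≡ 1 (mod 13); new modulus lcm = 17017.
    Write x = 829 + 1309·t and substitute into x ≡ 1 (mod 13): 1309·t ≡ 1 − 829 = -828 (mod 13).
    Reduce coefficients mod 13: 9·t ≡ 4 (mod 13).
    The inverse of 9 mod 13 is 3 (since 9·3 = 27 = 2·13 + 1), so t ≡ 3·4 = 12 ≡ 12 (mod 13).
    Then x = 829 + 1309·12 = 16537, valid modulo lcm(1309, 13) = 17017: x ≡ 16537 (mod 17017).
  Combine with x ≡ 16 (mod 19); new modulus lcm = 323323.
    Write x = 16537 + 17017·t and substitute into x ≡ 16 (mod 19): 17017·t ≡ 16 − 16537 = -16521 (mod 19).
    Reduce coefficients mod 19: 12·t ≡ 9 (mod 19).
    The inverse of 12 mod 19 is 8 (since 12·8 = 96 = 5·19 + 1), so t ≡ 8·9 = 72 ≡ 15 (mod 19).
    Then x = 16537 + 17017·15 = 271792, valid modulo lcm(17017, 19) = 323323: x ≡ 271792 (mod 323323).
Verify against each original: 271792 mod 17 = 13, 271792 mod 7 = 3, 271792 mod 11 = 4, 271792 mod 13 = 1, 271792 mod 19 = 16.

x ≡ 271792 (mod 323323).


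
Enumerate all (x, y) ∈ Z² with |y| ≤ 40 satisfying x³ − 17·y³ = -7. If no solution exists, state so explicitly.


The equation is x³ - 17y³ = -7. For fixed y, x³ = 17·y³ − 7, so a solution requires the RHS to be a perfect cube.
Strategy: iterate y from -40 to 40, compute RHS = 17·y³ − 7, and check whether it is a (positive or negative) perfect cube.
Check small values of y:
  y = 0: RHS = -7 is not a perfect cube.
  y = 1: RHS = 10 is not a perfect cube.
  y = -1: RHS = -24 is not a perfect cube.
  y = 2: RHS = 129 is not a perfect cube.
  y = -2: RHS = -143 is not a perfect cube.
  y = 3: RHS = 452 is not a perfect cube.
  y = -3: RHS = -466 is not a perfect cube.
Continuing the search up to |y| = 40 finds no solutions either.
No (x, y) in the scanned range satisfies the equation.

No integer solutions with |y| ≤ 40.


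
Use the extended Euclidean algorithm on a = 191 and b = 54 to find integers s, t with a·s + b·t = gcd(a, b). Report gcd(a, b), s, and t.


Euclidean algorithm on (191, 54) — divide until remainder is 0:
  191 = 3 · 54 + 29
  54 = 1 · 29 + 25
  29 = 1 · 25 + 4
  25 = 6 · 4 + 1
  4 = 4 · 1 + 0
gcd(191, 54) = 1.
Track Bezout coefficients alongside the remainders: start with r₀ = 191 = a·1 + b·0 (s = 1, t = 0) and r₁ = 54 = a·0 + b·1 (s = 0, t = 1); each new remainder r_{k+1} = r_{k-1} − q_k·r_k inherits s_{k+1} = s_{k-1} − q_k·s_k, t_{k+1} = t_{k-1} − q_k·t_k, so r_k = a·s_k + b·t_k at every step:
  q = 3: r = 29, s = 1 − 3·0 = 1, t = 0 − 3·1 = -3  (check: 191·1 + 54·(-3) = 29)
  q = 1: r = 25, s = 0 − 1·1 = -1, t = 1 − 1·(-3) = 4  (check: 191·(-1) + 54·4 = 25)
  q = 1: r = 4, s = 1 − 1·(-1) = 2, t = -3 − 1·4 = -7  (check: 191·2 + 54·(-7) = 4)
  q = 6: r = 1, s = -1 − 6·2 = -13, t = 4 − 6·(-7) = 46  (check: 191·(-13) + 54·46 = 1)
The row with r = 1 (the gcd) gives the Bezout coefficients s = -13, t = 46.
Result: 191 · (-13) + 54 · (46) = 1.

gcd(191, 54) = 1; s = -13, t = 46 (check: 191·(-13) + 54·46 = 1).


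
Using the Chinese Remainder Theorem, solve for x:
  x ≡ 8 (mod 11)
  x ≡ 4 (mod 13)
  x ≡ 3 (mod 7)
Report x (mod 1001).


Moduli 11, 13, 7 are pairwise coprime; by CRT there is a unique solution modulo M = 11 · 13 · 7 = 1001.
Solve pairwise, accumulating the modulus:
  Start with x ≡ 8 (mod 11).
  Combine with x ≡ 4 (mod 13): since gcd(11, 13) = 1, we get a unique residue mod 143.
    Write x = 8 + 11·t and substitute into x ≡ 4 (mod 13): 11·t ≡ 4 − 8 = -4 (mod 13).
    Reduce coefficients mod 13: 11·t ≡ 9 (mod 13).
    The inverse of 11 mod 13 is 6 (since 11·6 = 66 = 5·13 + 1), so t ≡ 6·9 = 54 ≡ 2 (mod 13).
    Then x = 8 + 11·2 = 30, valid modulo lcm(11, 13) = 143: x ≡ 30 (mod 143).
  Combine with x ≡ 3 (mod 7): since gcd(143, 7) = 1, we get a unique residue mod 1001.
    Write x = 30 + 143·t and substitute into x ≡ 3 (mod 7): 143·t ≡ 3 − 30 = -27 (mod 7).
    Reduce coefficients mod 7: 3·t ≡ 1 (mod 7).
    The inverse of 3 mod 7 is 5 (since 3·5 = 15 = 2·7 + 1), so t ≡ 5·1 = 5 ≡ 5 (mod 7).
    Then x = 30 + 143·5 = 745, valid modulo lcm(143, 7) = 1001: x ≡ 745 (mod 1001).
Verify: 745 mod 11 = 8 ✓, 745 mod 13 = 4 ✓, 745 mod 7 = 3 ✓.

x ≡ 745 (mod 1001).


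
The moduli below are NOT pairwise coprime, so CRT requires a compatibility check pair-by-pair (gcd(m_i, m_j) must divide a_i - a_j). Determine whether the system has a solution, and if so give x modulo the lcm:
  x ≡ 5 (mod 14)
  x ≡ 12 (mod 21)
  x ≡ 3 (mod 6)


Moduli 14, 21, 6 are not pairwise coprime, so CRT works modulo lcm(m_i) when all pairwise compatibility conditions hold.
Pairwise compatibility: gcd(m_i, m_j) must divide a_i - a_j for every pair.
Merge one congruence at a time:
  Start: x ≡ 5 (mod 14).
  Combine with x ≡ 12 (mod 21): gcd(14, 21) = 7; 12 - 5 = 7, which IS divisible by 7, so compatible.
    Write x = 5 + 14·t and substitute into x ≡ 12 (mod 21): 14·t ≡ 12 − 5 = 7 (mod 21).
    Divide the congruence (and modulus) by g = 7: 2·t ≡ 1 (mod 3).
    The inverse of 2 mod 3 is 2 (since 2·2 = 4 = 1·3 + 1), so t ≡ 2·1 = 2 ≡ 2 (mod 3).
    Then x = 5 + 14·2 = 33, valid modulo lcm(14, 21) = 42: x ≡ 33 (mod 42).
  Combine with x ≡ 3 (mod 6): gcd(42, 6) = 6; 3 - 33 = -30, which IS divisible by 6, so compatible.
    Write x = 33 + 42·t and substitute into x ≡ 3 (mod 6): 42·t ≡ 3 − 33 = -30 (mod 6).
    Divide the congruence (and modulus) by g = 6: 7·t ≡ -5 (mod 1).
    Modulo 1 every t works; take t = 0.
    Then x = 33 + 42·0 = 33, valid modulo lcm(42, 6) = 42: x ≡ 33 (mod 42).
Verify: 33 mod 14 = 5, 33 mod 21 = 12, 33 mod 6 = 3.

x ≡ 33 (mod 42).


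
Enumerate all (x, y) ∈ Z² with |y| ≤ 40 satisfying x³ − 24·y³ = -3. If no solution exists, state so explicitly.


The equation is x³ - 24y³ = -3. For fixed y, x³ = 24·y³ − 3, so a solution requires the RHS to be a perfect cube.
Strategy: iterate y from -40 to 40, compute RHS = 24·y³ − 3, and check whether it is a (positive or negative) perfect cube.
Check small values of y:
  y = 0: RHS = -3 is not a perfect cube.
  y = 1: RHS = 21 is not a perfect cube.
  y = -1: RHS = -27 = (-3)³ ⇒ x = -3 works.
  y = 2: RHS = 189 is not a perfect cube.
  y = -2: RHS = -195 is not a perfect cube.
  y = 3: RHS = 645 is not a perfect cube.
  y = -3: RHS = -651 is not a perfect cube.
Continuing the search up to |y| = 40 finds no further solutions beyond those listed.
Collected solutions: (-3, -1).

Solutions (with |y| ≤ 40): (-3, -1).


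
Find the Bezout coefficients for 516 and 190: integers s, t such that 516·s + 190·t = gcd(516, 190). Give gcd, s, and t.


Euclidean algorithm on (516, 190) — divide until remainder is 0:
  516 = 2 · 190 + 136
  190 = 1 · 136 + 54
  136 = 2 · 54 + 28
  54 = 1 · 28 + 26
  28 = 1 · 26 + 2
  26 = 13 · 2 + 0
gcd(516, 190) = 2.
Track Bezout coefficients alongside the remainders: start with r₀ = 516 = a·1 + b·0 (s = 1, t = 0) and r₁ = 190 = a·0 + b·1 (s = 0, t = 1); each new remainder r_{k+1} = r_{k-1} − q_k·r_k inherits s_{k+1} = s_{k-1} − q_k·s_k, t_{k+1} = t_{k-1} − q_k·t_k, so r_k = a·s_k + b·t_k at every step:
  q = 2: r = 136, s = 1 − 2·0 = 1, t = 0 − 2·1 = -2  (check: 516·1 + 190·(-2) = 136)
  q = 1: r = 54, s = 0 − 1·1 = -1, t = 1 − 1·(-2) = 3  (check: 516·(-1) + 190·3 = 54)
  q = 2: r = 28, s = 1 − 2·(-1) = 3, t = -2 − 2·3 = -8  (check: 516·3 + 190·(-8) = 28)
  q = 1: r = 26, s = -1 − 1·3 = -4, t = 3 − 1·(-8) = 11  (check: 516·(-4) + 190·11 = 26)
  q = 1: r = 2, s = 3 − 1·(-4) = 7, t = -8 − 1·11 = -19  (check: 516·7 + 190·(-19) = 2)
The row with r = 2 (the gcd) gives the Bezout coefficients s = 7, t = -19.
Result: 516 · (7) + 190 · (-19) = 2.

gcd(516, 190) = 2; s = 7, t = -19 (check: 516·7 + 190·(-19) = 2).


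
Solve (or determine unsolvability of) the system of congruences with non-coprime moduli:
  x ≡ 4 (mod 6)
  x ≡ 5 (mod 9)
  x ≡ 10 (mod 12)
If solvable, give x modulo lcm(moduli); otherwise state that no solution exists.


Moduli 6, 9, 12 are not pairwise coprime, so CRT works modulo lcm(m_i) when all pairwise compatibility conditions hold.
Pairwise compatibility: gcd(m_i, m_j) must divide a_i - a_j for every pair.
Merge one congruence at a time:
  Start: x ≡ 4 (mod 6).
  Combine with x ≡ 5 (mod 9): gcd(6, 9) = 3, and 5 - 4 = 1 is NOT divisible by 3.
    ⇒ system is inconsistent (no integer solution).

No solution (the system is inconsistent).


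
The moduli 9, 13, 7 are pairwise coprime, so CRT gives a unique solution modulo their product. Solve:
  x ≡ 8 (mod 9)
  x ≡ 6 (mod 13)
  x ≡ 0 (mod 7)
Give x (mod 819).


Moduli 9, 13, 7 are pairwise coprime; by CRT there is a unique solution modulo M = 9 · 13 · 7 = 819.
Solve pairwise, accumulating the modulus:
  Start with x ≡ 8 (mod 9).
  Combine with x ≡ 6 (mod 13): since gcd(9, 13) = 1, we get a unique residue mod 117.
    Write x = 8 + 9·t and substitute into x ≡ 6 (mod 13): 9·t ≡ 6 − 8 = -2 (mod 13).
    Reduce coefficients mod 13: 9·t ≡ 11 (mod 13).
    The inverse of 9 mod 13 is 3 (since 9·3 = 27 = 2·13 + 1), so t ≡ 3·11 = 33 ≡ 7 (mod 13).
    Then x = 8 + 9·7 = 71, valid modulo lcm(9, 13) = 117: x ≡ 71 (mod 117).
  Combine with x ≡ 0 (mod 7): since gcd(117, 7) = 1, we get a unique residue mod 819.
    Write x = 71 + 117·t and substitute into x ≡ 0 (mod 7): 117·t ≡ 0 − 71 = -71 (mod 7).
    Reduce coefficients mod 7: 5·t ≡ 6 (mod 7).
    The inverse of 5 mod 7 is 3 (since 5·3 = 15 = 2·7 + 1), so t ≡ 3·6 = 18 ≡ 4 (mod 7).
    Then x = 71 + 117·4 = 539, valid modulo lcm(117, 7) = 819: x ≡ 539 (mod 819).
Verify: 539 mod 9 = 8 ✓, 539 mod 13 = 6 ✓, 539 mod 7 = 0 ✓.

x ≡ 539 (mod 819).


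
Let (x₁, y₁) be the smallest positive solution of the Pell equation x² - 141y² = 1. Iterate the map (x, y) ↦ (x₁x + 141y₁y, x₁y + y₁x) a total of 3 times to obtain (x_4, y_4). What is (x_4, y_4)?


Step 1: Find the fundamental solution (x₁, y₁) of x² - 141y² = 1.
  Expand √141 as a continued fraction. a₀ = ⌊√141⌋ = 11; iterate m_{k+1} = d_k·a_k − m_k, d_{k+1} = (141 − m_{k+1}²)/d_k, a_{k+1} = ⌊(a₀ + m_{k+1})/d_{k+1}⌋ (starting m₀ = 0, d₀ = 1), with convergents p_k = a_k·p_{k-1} + p_{k-2}, q_k = a_k·q_{k-1} + q_{k-2} (p₋₁ = 1, q₋₁ = 0):
  k = 0: a₀ = 11; p₀/q₀ = 11/1; p₀² − 141·q₀² = 121 − 141 = -20.
  k = 1: m = 11, d = 20, a = ⌊(11 + 11)/20⌋ = 1; p/q = (1·11 + 1)/(1·1 + 0) = 12/1; p² − 141·q² = 144 − 141 = 3.
  k = 2: m = 9, d = 3, a = ⌊(11 + 9)/3⌋ = 6; p/q = (6·12 + 11)/(6·1 + 1) = 83/7; p² − 141·q² = 6889 − 6909 = -20.
  k = 3: m = 9, d = 20, a = ⌊(11 + 9)/20⌋ = 1; p/q = (1·83 + 12)/(1·7 + 1) = 95/8; p² − 141·q² = 9025 − 9024 = 1.
  The first convergent with p² − 141·q² = 1 gives the fundamental solution (x₁, y₁) = (95, 8).
Step 2: Apply the recurrence (x_{n+1}, y_{n+1}) = (x₁x_n + 141y₁y_n, x₁y_n + y₁x_n) repeatedly.
  From (x_1, y_1) = (95, 8): x_2 = 95·95 + 141·8·8 = 18049; y_2 = 95·8 + 8·95 = 1520.
  From (x_2, y_2) = (18049, 1520): x_3 = 95·18049 + 141·8·1520 = 3429215; y_3 = 95·1520 + 8·18049 = 288792.
  From (x_3, y_3) = (3429215, 288792): x_4 = 95·3429215 + 141·8·288792 = 651532801; y_4 = 95·288792 + 8·3429215 = 54868960.
Step 3: Verify x_4² - 141·y_4² = 424494990778905601 - 424494990778905600 = 1 (should be 1). ✓

(x_1, y_1) = (95, 8); (x_4, y_4) = (651532801, 54868960).


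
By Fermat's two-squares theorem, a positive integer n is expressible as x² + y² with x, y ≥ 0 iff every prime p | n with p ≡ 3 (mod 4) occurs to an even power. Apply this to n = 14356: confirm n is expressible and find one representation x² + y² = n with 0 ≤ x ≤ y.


Step 1: Factor n = 14356 = 2^2 · 37 · 97.
Step 2: Check the mod-4 condition on each prime factor: 2 = 2 (special); 37 ≡ 1 (mod 4), exponent 1; 97 ≡ 1 (mod 4), exponent 1.
All primes ≡ 3 (mod 4) appear to even exponent (or don't appear), so by the two-squares theorem n IS expressible as a sum of two squares.
Step 3: Build a representation. Group n = k² · m with k = 2 and m = 37 · 97 = 3589 (a product of primes ≡ 1 (mod 4)); a representation of m scales to one of n via (k·x)² + (k·y)² = k²(x² + y²). Each prime p ≡ 1 (mod 4) is itself a sum of two squares; find a² by testing p − a² for a perfect square:
  37: 37 − 1² = 36 = 6² ⇒ 37 = 1² + 6².
  97: 97 − 1² = 96, 97 − 2² = 93, 97 − 3² = 88, 97 − 4² = 81 = 9² ⇒ 97 = 4² + 9².
  Combine using the Brahmagupta–Fibonacci identity (a² + b²)(c² + d²) = (ac − bd)² + (ad + bc)² = (ac + bd)² + (ad − bc)²:
  37 · 97 = 3589: from (1² + 6²)(4² + 9²), take (1·4 − 6·9, 1·9 + 6·4) = (4 − 54, 9 + 24) = (-50, 33); dropping signs (only squares matter) gives (50, 33); check 50² + 33² = 2500 + 1089 = 3589 ✓.
  Scale by k = 2: (2·50, 2·33) = (100, 66).
Step 4: Order so x ≤ y and verify: 66² + 100² = 4356 + 10000 = 14356 = n. ✓

n = 14356 = 66² + 100² (one valid representation with x ≤ y).


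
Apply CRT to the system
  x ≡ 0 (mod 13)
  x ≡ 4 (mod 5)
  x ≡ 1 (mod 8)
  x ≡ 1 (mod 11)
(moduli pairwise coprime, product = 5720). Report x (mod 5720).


Product of moduli M = 13 · 5 · 8 · 11 = 5720.
Merge one congruence at a time:
  Start: x ≡ 0 (mod 13).
  Combine with x ≡ 4 (mod 5); new modulus lcm = 65.
    Write x = 0 + 13·t and substitute into x ≡ 4 (mod 5): 13·t ≡ 4 − 0 = 4 (mod 5).
    Reduce coefficients mod 5: 3·t ≡ 4 (mod 5).
    The inverse of 3 mod 5 is 2 (since 3·2 = 6 = 1·5 + 1), so t ≡ 2·4 = 8 ≡ 3 (mod 5).
    Then x = 0 + 13·3 = 39, valid modulo lcm(13, 5) = 65: x ≡ 39 (mod 65).
  Combine with x ≡ 1 (mod 8); new modulus lcm = 520.
    Write x = 39 + 65·t and substitute into x ≡ 1 (mod 8): 65·t ≡ 1 − 39 = -38 (mod 8).
    Reduce coefficients mod 8: 1·t ≡ 2 (mod 8).
    So t ≡ 2 (mod 8).
    Then x = 39 + 65·2 = 169, valid modulo lcm(65, 8) = 520: x ≡ 169 (mod 520).
  Combine with x ≡ 1 (mod 11); new modulus lcm = 5720.
    Write x = 169 + 520·t and substitute into x ≡ 1 (mod 11): 520·t ≡ 1 − 169 = -168 (mod 11).
    Reduce coefficients mod 11: 3·t ≡ 8 (mod 11).
    The inverse of 3 mod 11 is 4 (since 3·4 = 12 = 1·11 + 1), so t ≡ 4·8 = 32 ≡ 10 (mod 11).
    Then x = 169 + 520·10 = 5369, valid modulo lcm(520, 11) = 5720: x ≡ 5369 (mod 5720).
Verify against each original: 5369 mod 13 = 0, 5369 mod 5 = 4, 5369 mod 8 = 1, 5369 mod 11 = 1.

x ≡ 5369 (mod 5720).


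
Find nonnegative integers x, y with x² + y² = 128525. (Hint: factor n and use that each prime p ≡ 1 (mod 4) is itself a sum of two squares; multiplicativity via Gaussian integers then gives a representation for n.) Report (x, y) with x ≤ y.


Step 1: Factor n = 128525 = 5^2 · 53 · 97.
Step 2: Check the mod-4 condition on each prime factor: 5 ≡ 1 (mod 4), exponent 2; 53 ≡ 1 (mod 4), exponent 1; 97 ≡ 1 (mod 4), exponent 1.
All primes ≡ 3 (mod 4) appear to even exponent (or don't appear), so by the two-squares theorem n IS expressible as a sum of two squares.
Step 3: Build a representation. Group n = k² · m with k = 5 and m = 53 · 97 = 5141 (a product of primes ≡ 1 (mod 4)); a representation of m scales to one of n via (k·x)² + (k·y)² = k²(x² + y²). Each prime p ≡ 1 (mod 4) is itself a sum of two squares; find a² by testing p − a² for a perfect square:
  53: 53 − 1² = 52, 53 − 2² = 49 = 7² ⇒ 53 = 2² + 7².
  97: 97 − 1² = 96, 97 − 2² = 93, 97 − 3² = 88, 97 − 4² = 81 = 9² ⇒ 97 = 4² + 9².
  Combine using the Brahmagupta–Fibonacci identity (a² + b²)(c² + d²) = (ac − bd)² + (ad + bc)² = (ac + bd)² + (ad − bc)²:
  53 · 97 = 5141: from (2² + 7²)(4² + 9²), take (2·4 − 7·9, 2·9 + 7·4) = (8 − 63, 18 + 28) = (-55, 46); dropping signs (only squares matter) gives (55, 46); check 55² + 46² = 3025 + 2116 = 5141 ✓.
  Scale by k = 5: (5·55, 5·46) = (275, 230).
Step 4: Order so x ≤ y and verify: 230² + 275² = 52900 + 75625 = 128525 = n. ✓

n = 128525 = 230² + 275² (one valid representation with x ≤ y).


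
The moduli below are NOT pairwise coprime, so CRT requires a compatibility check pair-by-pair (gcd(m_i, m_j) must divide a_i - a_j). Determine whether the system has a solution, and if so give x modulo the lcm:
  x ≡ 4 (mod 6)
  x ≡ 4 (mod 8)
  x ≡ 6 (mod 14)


Moduli 6, 8, 14 are not pairwise coprime, so CRT works modulo lcm(m_i) when all pairwise compatibility conditions hold.
Pairwise compatibility: gcd(m_i, m_j) must divide a_i - a_j for every pair.
Merge one congruence at a time:
  Start: x ≡ 4 (mod 6).
  Combine with x ≡ 4 (mod 8): gcd(6, 8) = 2; 4 - 4 = 0, which IS divisible by 2, so compatible.
    Write x = 4 + 6·t and substitute into x ≡ 4 (mod 8): 6·t ≡ 4 − 4 = 0 (mod 8).
    Divide the congruence (and modulus) by g = 2: 3·t ≡ 0 (mod 4).
    The inverse of 3 mod 4 is 3 (since 3·3 = 9 = 2·4 + 1), so t ≡ 3·0 = 0 ≡ 0 (mod 4).
    Then x = 4 + 6·0 = 4, valid modulo lcm(6, 8) = 24: x ≡ 4 (mod 24).
  Combine with x ≡ 6 (mod 14): gcd(24, 14) = 2; 6 - 4 = 2, which IS divisible by 2, so compatible.
    Write x = 4 + 24·t and substitute into x ≡ 6 (mod 14): 24·t ≡ 6 − 4 = 2 (mod 14).
    Divide the congruence (and modulus) by g = 2: 12·t ≡ 1 (mod 7).
    Reduce coefficients mod 7: 5·t ≡ 1 (mod 7).
    The inverse of 5 mod 7 is 3 (since 5·3 = 15 = 2·7 + 1), so t ≡ 3·1 = 3 ≡ 3 (mod 7).
    Then x = 4 + 24·3 = 76, valid modulo lcm(24, 14) = 168: x ≡ 76 (mod 168).
Verify: 76 mod 6 = 4, 76 mod 8 = 4, 76 mod 14 = 6.

x ≡ 76 (mod 168).


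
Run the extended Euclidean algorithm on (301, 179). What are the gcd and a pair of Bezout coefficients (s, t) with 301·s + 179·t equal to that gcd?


Euclidean algorithm on (301, 179) — divide until remainder is 0:
  301 = 1 · 179 + 122
  179 = 1 · 122 + 57
  122 = 2 · 57 + 8
  57 = 7 · 8 + 1
  8 = 8 · 1 + 0
gcd(301, 179) = 1.
Track Bezout coefficients alongside the remainders: start with r₀ = 301 = a·1 + b·0 (s = 1, t = 0) and r₁ = 179 = a·0 + b·1 (s = 0, t = 1); each new remainder r_{k+1} = r_{k-1} − q_k·r_k inherits s_{k+1} = s_{k-1} − q_k·s_k, t_{k+1} = t_{k-1} − q_k·t_k, so r_k = a·s_k + b·t_k at every step:
  q = 1: r = 122, s = 1 − 1·0 = 1, t = 0 − 1·1 = -1  (check: 301·1 + 179·(-1) = 122)
  q = 1: r = 57, s = 0 − 1·1 = -1, t = 1 − 1·(-1) = 2  (check: 301·(-1) + 179·2 = 57)
  q = 2: r = 8, s = 1 − 2·(-1) = 3, t = -1 − 2·2 = -5  (check: 301·3 + 179·(-5) = 8)
  q = 7: r = 1, s = -1 − 7·3 = -22, t = 2 − 7·(-5) = 37  (check: 301·(-22) + 179·37 = 1)
The row with r = 1 (the gcd) gives the Bezout coefficients s = -22, t = 37.
Result: 301 · (-22) + 179 · (37) = 1.

gcd(301, 179) = 1; s = -22, t = 37 (check: 301·(-22) + 179·37 = 1).


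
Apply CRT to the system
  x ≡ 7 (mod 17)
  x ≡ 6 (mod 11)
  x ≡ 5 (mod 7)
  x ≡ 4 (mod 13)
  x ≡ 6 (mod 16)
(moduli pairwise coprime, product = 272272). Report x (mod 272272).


Product of moduli M = 17 · 11 · 7 · 13 · 16 = 272272.
Merge one congruence at a time:
  Start: x ≡ 7 (mod 17).
  Combine with x ≡ 6 (mod 11); new modulus lcm = 187.
    Write x = 7 + 17·t and substitute into x ≡ 6 (mod 11): 17·t ≡ 6 − 7 = -1 (mod 11).
    Reduce coefficients mod 11: 6·t ≡ 10 (mod 11).
    The inverse of 6 mod 11 is 2 (since 6·2 = 12 = 1·11 + 1), so t ≡ 2·10 = 20 ≡ 9 (mod 11).
    Then x = 7 + 17·9 = 160, valid modulo lcm(17, 11) = 187: x ≡ 160 (mod 187).
  Combine with x ≡ 5 (mod 7); new modulus lcm = 1309.
    Write x = 160 + 187·t and substitute into x ≡ 5 (mod 7): 187·t ≡ 5 − 160 = -155 (mod 7).
    Reduce coefficients mod 7: 5·t ≡ 6 (mod 7).
    The inverse of 5 mod 7 is 3 (since 5·3 = 15 = 2·7 + 1), so t ≡ 3·6 = 18 ≡ 4 (mod 7).
    Then x = 160 + 187·4 = 908, valid modulo lcm(187, 7) = 1309: x ≡ 908 (mod 1309).
  Combine with x ≡ 4 (mod 13); new modulus lcm = 17017.
    Write x = 908 + 1309·t and substitute into x ≡ 4 (mod 13): 1309·t ≡ 4 − 908 = -904 (mod 13).
    Reduce coefficients mod 13: 9·t ≡ 6 (mod 13).
    The inverse of 9 mod 13 is 3 (since 9·3 = 27 = 2·13 + 1), so t ≡ 3·6 = 18 ≡ 5 (mod 13).
    Then x = 908 + 1309·5 = 7453, valid modulo lcm(1309, 13) = 17017: x ≡ 7453 (mod 17017).
  Combine with x ≡ 6 (mod 16); new modulus lcm = 272272.
    Write x = 7453 + 17017·t and substitute into x ≡ 6 (mod 16): 17017·t ≡ 6 − 7453 = -7447 (mod 16).
    Reduce coefficients mod 16: 9·t ≡ 9 (mod 16).
    The inverse of 9 mod 16 is 9 (since 9·9 = 81 = 5·16 + 1), so t ≡ 9·9 = 81 ≡ 1 (mod 16).
    Then x = 7453 + 17017·1 = 24470, valid modulo lcm(17017, 16) = 272272: x ≡ 24470 (mod 272272).
Verify against each original: 24470 mod 17 = 7, 24470 mod 11 = 6, 24470 mod 7 = 5, 24470 mod 13 = 4, 24470 mod 16 = 6.

x ≡ 24470 (mod 272272).


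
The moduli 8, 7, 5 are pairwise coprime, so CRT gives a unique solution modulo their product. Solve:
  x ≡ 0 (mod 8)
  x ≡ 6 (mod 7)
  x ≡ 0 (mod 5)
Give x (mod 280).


Moduli 8, 7, 5 are pairwise coprime; by CRT there is a unique solution modulo M = 8 · 7 · 5 = 280.
Solve pairwise, accumulating the modulus:
  Start with x ≡ 0 (mod 8).
  Combine with x ≡ 6 (mod 7): since gcd(8, 7) = 1, we get a unique residue mod 56.
    Write x = 0 + 8·t and substitute into x ≡ 6 (mod 7): 8·t ≡ 6 − 0 = 6 (mod 7).
    Reduce coefficients mod 7: 1·t ≡ 6 (mod 7).
    So t ≡ 6 (mod 7).
    Then x = 0 + 8·6 = 48, valid modulo lcm(8, 7) = 56: x ≡ 48 (mod 56).
  Combine with x ≡ 0 (mod 5): since gcd(56, 5) = 1, we get a unique residue mod 280.
    Write x = 48 + 56·t and substitute into x ≡ 0 (mod 5): 56·t ≡ 0 − 48 = -48 (mod 5).
    Reduce coefficients mod 5: 1·t ≡ 2 (mod 5).
    So t ≡ 2 (mod 5).
    Then x = 48 + 56·2 = 160, valid modulo lcm(56, 5) = 280: x ≡ 160 (mod 280).
Verify: 160 mod 8 = 0 ✓, 160 mod 7 = 6 ✓, 160 mod 5 = 0 ✓.

x ≡ 160 (mod 280).
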